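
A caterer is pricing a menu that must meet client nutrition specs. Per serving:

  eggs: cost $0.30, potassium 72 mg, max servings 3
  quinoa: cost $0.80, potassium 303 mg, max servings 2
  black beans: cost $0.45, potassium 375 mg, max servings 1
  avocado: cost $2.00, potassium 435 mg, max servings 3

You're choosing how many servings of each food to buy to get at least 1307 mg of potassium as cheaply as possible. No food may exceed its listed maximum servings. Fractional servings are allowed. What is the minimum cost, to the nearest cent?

Cost per mg of potassium: black beans $0.0012, quinoa $0.0026, eggs $0.0042, avocado $0.0046.
Take 1 serving of black beans: +375.0 mg potassium for $0.45 (total $0.45, still need 932.0 mg).
Take 2 servings of quinoa: +606.0 mg potassium for $1.60 (total $2.05, still need 326.0 mg).
Take 3 servings of eggs: +216.0 mg potassium for $0.90 (total $2.95, still need 110.0 mg).
Take 0.2529 servings of avocado: +110.0 mg potassium for $0.51 (total $3.46, still need 0.0 mg).
Greedy by cheapest-per-mg is optimal for a single linear constraint, so the minimum cost is $3.46.

$3.46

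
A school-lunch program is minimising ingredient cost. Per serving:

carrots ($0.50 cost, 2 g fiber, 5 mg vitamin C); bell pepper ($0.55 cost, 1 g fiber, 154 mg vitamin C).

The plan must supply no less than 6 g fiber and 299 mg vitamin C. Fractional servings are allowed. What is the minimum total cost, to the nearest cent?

$2.06

An LP optimum is at a vertex; with two nutrient constraints at most two foods are used. Check each candidate.
carrots only: max(6/2, 299/5) = 59.8 servings → $29.90.
bell pepper only: max(6/1, 299/154) = 6 servings → $3.30.
carrots + bell pepper with both tight: 2.063 servings and 1.875 servings → $2.06.
The minimum over all feasible corners is $2.06.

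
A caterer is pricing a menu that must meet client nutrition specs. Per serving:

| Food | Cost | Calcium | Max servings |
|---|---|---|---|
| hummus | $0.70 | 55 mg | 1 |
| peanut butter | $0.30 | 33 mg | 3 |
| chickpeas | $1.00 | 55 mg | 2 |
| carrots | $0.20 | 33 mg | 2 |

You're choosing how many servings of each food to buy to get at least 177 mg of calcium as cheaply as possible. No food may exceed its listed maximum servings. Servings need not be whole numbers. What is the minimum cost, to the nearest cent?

Cost per mg of calcium: carrots $0.0061, peanut butter $0.0091, hummus $0.0127, chickpeas $0.0182.
Take 2 servings of carrots: +66.0 mg calcium for $0.40 (total $0.40, still need 111.0 mg).
Take 3 servings of peanut butter: +99.0 mg calcium for $0.90 (total $1.30, still need 12.0 mg).
Take 0.2182 servings of hummus: +12.0 mg calcium for $0.15 (total $1.45, still need 0.0 mg).
Greedy by cheapest-per-mg is optimal for a single linear constraint, so the minimum cost is $1.45.

$1.45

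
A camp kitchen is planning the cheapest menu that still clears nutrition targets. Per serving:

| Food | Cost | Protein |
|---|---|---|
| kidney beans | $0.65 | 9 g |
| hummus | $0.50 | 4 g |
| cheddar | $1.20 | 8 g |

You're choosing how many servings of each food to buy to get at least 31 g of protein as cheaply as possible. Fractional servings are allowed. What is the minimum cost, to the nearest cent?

Cost per g of protein: kidney beans $0.0722, hummus $0.1250, cheddar $0.1500.
With no serving limits, use only kidney beans: 31 g / 9 g = 3.444 servings × $0.65 = $2.24.

$2.24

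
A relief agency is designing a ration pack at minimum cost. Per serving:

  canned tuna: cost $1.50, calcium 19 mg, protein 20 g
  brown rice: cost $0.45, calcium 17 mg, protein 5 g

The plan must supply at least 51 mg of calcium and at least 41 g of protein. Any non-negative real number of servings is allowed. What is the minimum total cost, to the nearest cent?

Check every corner: each single food scaled to meet both minima, and each pair solved so both constraints bind.
canned tuna only: max(51/19, 41/20) = 2.684 servings → $4.03.
brown rice only: max(51/17, 41/5) = 8.2 servings → $3.69.
canned tuna + brown rice with both tight: 1.804 servings and 0.9837 servings → $3.15.
So the least-cost plan costs $3.15.

$3.15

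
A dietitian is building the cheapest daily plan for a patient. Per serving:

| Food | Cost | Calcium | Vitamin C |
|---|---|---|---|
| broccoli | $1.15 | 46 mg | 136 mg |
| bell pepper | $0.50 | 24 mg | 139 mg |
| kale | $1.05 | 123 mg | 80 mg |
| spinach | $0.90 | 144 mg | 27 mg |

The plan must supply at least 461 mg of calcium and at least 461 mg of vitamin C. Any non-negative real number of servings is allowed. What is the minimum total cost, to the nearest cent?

$3.86

Check every corner: each single food scaled to meet both minima, and each pair solved so both constraints bind.
broccoli only: max(461/46, 461/136) = 10.02 servings → $11.53.
bell pepper only: max(461/24, 461/139) = 19.21 servings → $9.60.
kale only: max(461/123, 461/80) = 5.763 servings → $6.05.
spinach only: max(461/144, 461/27) = 17.07 servings → $15.37.
broccoli + bell pepper: intersection lies outside the first quadrant.
broccoli + kale with both tight: 1.519 servings and 3.18 servings → $5.09.
broccoli + spinach with both tight: 2.941 servings and 2.262 servings → $5.42.
bell pepper + kale with both tight: 1.306 servings and 3.493 servings → $4.32.
bell pepper + spinach with both tight: 2.785 servings and 2.737 servings → $3.86.
kale + spinach with both targets exact would need a negative amount; discard.
So the least-cost plan costs $3.86.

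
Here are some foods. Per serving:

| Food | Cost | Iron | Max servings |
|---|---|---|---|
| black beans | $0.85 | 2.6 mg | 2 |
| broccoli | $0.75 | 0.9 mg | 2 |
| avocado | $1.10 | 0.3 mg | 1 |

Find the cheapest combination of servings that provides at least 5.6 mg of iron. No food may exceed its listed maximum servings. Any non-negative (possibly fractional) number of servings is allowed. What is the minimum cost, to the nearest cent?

Cost per mg of iron: black beans $0.3269, broccoli $0.8333, avocado $3.6667.
Take 2 servings of black beans: +5.2 mg iron for $1.70 (total $1.70, still need 0.4 mg).
Take 0.4444 servings of broccoli: +0.4 mg iron for $0.33 (total $2.03, still need 0.0 mg).
Filling from the cheapest source first is optimal under one linear minimum: $2.03.

$2.03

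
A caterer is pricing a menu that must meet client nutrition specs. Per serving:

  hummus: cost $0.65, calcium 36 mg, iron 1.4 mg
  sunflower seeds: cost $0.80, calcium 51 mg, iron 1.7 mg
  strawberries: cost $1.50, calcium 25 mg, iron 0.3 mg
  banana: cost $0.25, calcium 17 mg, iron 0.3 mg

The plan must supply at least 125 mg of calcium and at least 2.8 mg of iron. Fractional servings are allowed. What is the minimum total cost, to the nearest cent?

$1.88

Check every corner: each single food scaled to meet both minima, and each pair solved so both constraints bind.
hummus only: max(125/36, 2.8/1.4) = 3.472 servings → $2.26.
sunflower seeds only: max(125/51, 2.8/1.7) = 2.451 servings → $1.96.
strawberries only: max(125/25, 2.8/0.3) = 9.333 servings → $14.00.
banana only: max(125/17, 2.8/0.3) = 9.333 servings → $2.33.
hummus + sunflower seeds: the both-tight solution has a negative serving — not a feasible corner.
hummus + strawberries with both tight: 1.343 servings and 3.066 servings → $5.47.
hummus + banana with both tight: 0.7769 servings and 5.708 servings → $1.93.
sunflower seeds + strawberries with both tight: 1.195 servings and 2.562 servings → $4.80.
sunflower seeds + banana with both tight: 0.7426 servings and 5.125 servings → $1.88.
strawberries + banana: intersection lies outside the first quadrant.
The minimum over all feasible corners is $1.88.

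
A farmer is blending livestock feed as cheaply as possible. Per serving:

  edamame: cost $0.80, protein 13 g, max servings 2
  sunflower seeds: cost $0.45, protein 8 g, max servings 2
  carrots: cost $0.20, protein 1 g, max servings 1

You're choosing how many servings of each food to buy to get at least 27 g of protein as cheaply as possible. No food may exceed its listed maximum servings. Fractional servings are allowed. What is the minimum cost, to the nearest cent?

$1.58

Cost per g of protein: sunflower seeds $0.0563, edamame $0.0615, carrots $0.2000.
Take 2 servings of sunflower seeds: +16.0 g protein for $0.90 (total $0.90, still need 11.0 g).
Take 0.8462 servings of edamame: +11.0 g protein for $0.68 (total $1.58, still need 0.0 g).
Greedy by cheapest-per-g is optimal for a single linear constraint, so the minimum cost is $1.58.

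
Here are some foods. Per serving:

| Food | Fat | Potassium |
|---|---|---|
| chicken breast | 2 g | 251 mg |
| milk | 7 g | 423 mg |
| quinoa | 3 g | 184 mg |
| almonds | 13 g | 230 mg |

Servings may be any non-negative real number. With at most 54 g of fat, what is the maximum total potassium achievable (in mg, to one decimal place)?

6777.0 mg

Potassium per g fat: chicken breast 125.5, quinoa 61.33, milk 60.43, almonds 17.69.
With no serving limits, spend the whole fat allowance on chicken breast: 54 g / 2 g × 251 mg = 6777.0 mg.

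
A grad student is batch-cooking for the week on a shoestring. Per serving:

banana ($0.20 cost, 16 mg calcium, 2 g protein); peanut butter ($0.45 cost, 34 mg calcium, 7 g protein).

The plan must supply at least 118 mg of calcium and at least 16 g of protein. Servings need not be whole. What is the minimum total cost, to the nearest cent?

Check every corner: each single food scaled to meet both minima, and each pair solved so both constraints bind.
banana only: max(118/16, 16/2) = 8 servings → $1.60.
peanut butter only: max(118/34, 16/7) = 3.471 servings → $1.56.
banana + peanut butter with both tight: 6.409 servings and 0.4545 servings → $1.49.
The minimum over all feasible corners is $1.49.

$1.49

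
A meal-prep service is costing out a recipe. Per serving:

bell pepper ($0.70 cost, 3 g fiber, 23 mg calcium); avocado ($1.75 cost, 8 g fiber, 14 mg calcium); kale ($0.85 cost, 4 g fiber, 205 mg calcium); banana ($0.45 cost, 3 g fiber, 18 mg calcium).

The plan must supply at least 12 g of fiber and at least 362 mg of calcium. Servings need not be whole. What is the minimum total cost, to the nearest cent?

$2.20

Minimising a linear cost over {fiber ≥ 12, calcium ≥ 362, servings ≥ 0} — the optimum is at a vertex, using one or two foods.
bell pepper only: max(12/3, 362/23) = 15.74 servings → $11.02.
avocado only: max(12/8, 362/14) = 25.86 servings → $45.25.
kale only: max(12/4, 362/205) = 3 servings → $2.55.
banana only: max(12/3, 362/18) = 20.11 servings → $9.05.
bell pepper + avocado: the both-tight solution has a negative serving — not a feasible corner.
bell pepper + kale with both tight: 1.935 servings and 1.549 servings → $2.67.
bell pepper + banana with both targets exact would need a negative amount; discard.
avocado + kale with both tight: 0.6389 servings and 1.722 servings → $2.58.
avocado + banana: intersection lies outside the first quadrant.
kale + banana with both tight: 1.602 servings and 1.864 servings → $2.20.
So the least-cost plan costs $2.20.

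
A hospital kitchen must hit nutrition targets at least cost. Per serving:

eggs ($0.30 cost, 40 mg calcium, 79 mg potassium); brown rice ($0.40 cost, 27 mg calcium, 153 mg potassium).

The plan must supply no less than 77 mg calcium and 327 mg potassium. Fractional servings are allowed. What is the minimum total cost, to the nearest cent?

Minimising a linear cost over {calcium ≥ 77, potassium ≥ 327, servings ≥ 0} — the optimum is at a vertex, using one or two foods.
eggs only: max(77/40, 327/79) = 4.139 servings → $1.24.
brown rice only: max(77/27, 327/153) = 2.852 servings → $1.14.
eggs + brown rice with both tight: 0.7404 servings and 1.755 servings → $0.92.
So the least-cost plan costs $0.92.

$0.92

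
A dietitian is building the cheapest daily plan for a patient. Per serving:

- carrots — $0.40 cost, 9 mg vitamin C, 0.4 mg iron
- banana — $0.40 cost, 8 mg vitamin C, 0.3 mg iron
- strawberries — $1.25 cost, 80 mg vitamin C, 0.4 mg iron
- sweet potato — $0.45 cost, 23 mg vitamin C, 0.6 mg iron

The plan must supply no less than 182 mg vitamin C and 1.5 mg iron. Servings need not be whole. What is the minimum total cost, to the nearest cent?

$2.95

Check every corner: each single food scaled to meet both minima, and each pair solved so both constraints bind.
carrots only: max(182/9, 1.5/0.4) = 20.22 servings → $8.09.
banana only: max(182/8, 1.5/0.3) = 22.75 servings → $9.10.
strawberries only: max(182/80, 1.5/0.4) = 3.75 servings → $4.69.
sweet potato only: max(182/23, 1.5/0.6) = 7.913 servings → $3.56.
carrots + banana: the both-tight solution has a negative serving — not a feasible corner.
carrots + strawberries with both tight: 1.662 servings and 2.088 servings → $3.27.
carrots + sweet potato with both targets exact would need a negative amount; discard.
banana + strawberries with both tight: 2.269 servings and 2.048 servings → $3.47.
banana + sweet potato with both targets exact would need a negative amount; discard.
strawberries + sweet potato with both tight: 1.925 servings and 1.216 servings → $2.95.
The minimum over all feasible corners is $2.95.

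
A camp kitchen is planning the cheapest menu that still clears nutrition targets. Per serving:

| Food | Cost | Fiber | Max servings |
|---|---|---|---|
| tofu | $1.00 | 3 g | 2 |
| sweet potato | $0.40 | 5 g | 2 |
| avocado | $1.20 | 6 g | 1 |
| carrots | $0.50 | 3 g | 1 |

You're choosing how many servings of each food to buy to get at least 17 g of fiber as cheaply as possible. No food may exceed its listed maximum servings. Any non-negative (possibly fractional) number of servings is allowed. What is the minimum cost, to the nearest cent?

$2.10

Cost per g of fiber: sweet potato $0.0800, carrots $0.1667, avocado $0.2000, tofu $0.3333.
Take 2 servings of sweet potato: +10.0 g fiber for $0.80 (total $0.80, still need 7.0 g).
Take 1 serving of carrots: +3.0 g fiber for $0.50 (total $1.30, still need 4.0 g).
Take 0.6667 servings of avocado: +4.0 g fiber for $0.80 (total $2.10, still need 0.0 g).
Filling from the cheapest source first is optimal under one linear minimum: $2.10.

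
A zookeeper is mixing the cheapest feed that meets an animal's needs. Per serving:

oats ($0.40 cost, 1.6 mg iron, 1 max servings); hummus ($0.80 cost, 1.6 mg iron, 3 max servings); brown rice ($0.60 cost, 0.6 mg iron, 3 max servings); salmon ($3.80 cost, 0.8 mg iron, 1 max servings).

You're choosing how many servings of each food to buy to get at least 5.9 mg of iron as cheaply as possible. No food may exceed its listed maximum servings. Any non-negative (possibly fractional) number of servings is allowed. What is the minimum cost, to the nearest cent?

$2.55

Cost per mg of iron: oats $0.2500, hummus $0.5000, brown rice $1.0000, salmon $4.7500.
Take 1 serving of oats: +1.6 mg iron for $0.40 (total $0.40, still need 4.3 mg).
Take 2.688 servings of hummus: +4.3 mg iron for $2.15 (total $2.55, still need 0.0 mg).
Filling from the cheapest source first is optimal under one linear minimum: $2.55.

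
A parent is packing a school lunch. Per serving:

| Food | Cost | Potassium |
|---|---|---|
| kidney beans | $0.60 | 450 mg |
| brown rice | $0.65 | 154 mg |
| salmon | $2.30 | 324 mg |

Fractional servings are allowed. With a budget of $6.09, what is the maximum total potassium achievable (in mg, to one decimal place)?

4567.5 mg

Potassium per dollar: kidney beans 750, brown rice 236.9, salmon 140.9.
With no serving limits, spend the whole cost allowance on kidney beans: $6.09 / $0.60 × 450 mg = 4567.5 mg.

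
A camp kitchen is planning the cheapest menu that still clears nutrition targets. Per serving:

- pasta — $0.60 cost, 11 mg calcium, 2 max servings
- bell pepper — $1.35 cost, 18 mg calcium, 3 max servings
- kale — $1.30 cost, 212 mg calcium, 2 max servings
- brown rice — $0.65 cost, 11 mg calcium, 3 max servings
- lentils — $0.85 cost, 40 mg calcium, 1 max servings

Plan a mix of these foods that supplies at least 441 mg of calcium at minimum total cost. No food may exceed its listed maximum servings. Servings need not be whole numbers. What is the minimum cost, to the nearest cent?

Cost per mg of calcium: kale $0.0061, lentils $0.0213, pasta $0.0545, brown rice $0.0591, bell pepper $0.0750.
Take 2 servings of kale: +424.0 mg calcium for $2.60 (total $2.60, still need 17.0 mg).
Take 0.425 servings of lentils: +17.0 mg calcium for $0.36 (total $2.96, still need 0.0 mg).
Greedy by cheapest-per-mg is optimal for a single linear constraint, so the minimum cost is $2.96.

$2.96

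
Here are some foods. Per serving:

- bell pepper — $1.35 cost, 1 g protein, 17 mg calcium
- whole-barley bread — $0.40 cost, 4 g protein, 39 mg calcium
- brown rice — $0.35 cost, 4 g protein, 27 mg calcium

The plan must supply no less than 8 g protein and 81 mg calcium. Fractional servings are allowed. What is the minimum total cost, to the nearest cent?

$0.83

At the optimum either one food covers both requirements or two foods hit both targets exactly; no other combination can be cheaper.
bell pepper only: max(8/1, 81/17) = 8 servings → $10.80.
whole-barley bread only: max(8/4, 81/39) = 2.077 servings → $0.83.
brown rice only: max(8/4, 81/27) = 3 servings → $1.05.
bell pepper + whole-barley bread with both tight: 0.4138 servings and 1.897 servings → $1.32.
bell pepper + brown rice with both tight: 2.634 servings and 1.341 servings → $4.03.
whole-barley bread + brown rice: the both-tight solution has a negative serving — not a feasible corner.
So the least-cost plan costs $0.83.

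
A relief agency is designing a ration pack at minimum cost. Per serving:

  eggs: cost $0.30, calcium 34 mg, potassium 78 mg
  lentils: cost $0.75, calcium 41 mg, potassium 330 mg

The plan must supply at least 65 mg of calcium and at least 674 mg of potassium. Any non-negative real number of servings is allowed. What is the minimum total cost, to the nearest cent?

$1.53

An LP optimum is at a vertex; with two nutrient constraints at most two foods are used. Check each candidate.
eggs only: max(65/34, 674/78) = 8.641 servings → $2.59.
lentils only: max(65/41, 674/330) = 2.042 servings → $1.53.
eggs + lentils: the both-tight solution has a negative serving — not a feasible corner.
So the least-cost plan costs $1.53.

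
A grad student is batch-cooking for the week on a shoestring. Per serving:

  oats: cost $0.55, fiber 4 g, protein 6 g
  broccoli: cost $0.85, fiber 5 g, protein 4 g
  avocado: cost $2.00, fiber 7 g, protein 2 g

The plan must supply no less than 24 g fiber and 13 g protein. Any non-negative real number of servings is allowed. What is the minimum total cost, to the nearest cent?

An LP optimum is at a vertex; with two nutrient constraints at most two foods are used. Check each candidate.
oats only: max(24/4, 13/6) = 6 servings → $3.30.
broccoli only: max(24/5, 13/4) = 4.8 servings → $4.08.
avocado only: max(24/7, 13/2) = 6.5 servings → $13.00.
oats + broccoli: intersection lies outside the first quadrant.
oats + avocado with both tight: 1.265 servings and 2.706 servings → $6.11.
broccoli + avocado with both tight: 2.389 servings and 1.722 servings → $5.47.
Cheapest feasible corner: $3.30.

$3.30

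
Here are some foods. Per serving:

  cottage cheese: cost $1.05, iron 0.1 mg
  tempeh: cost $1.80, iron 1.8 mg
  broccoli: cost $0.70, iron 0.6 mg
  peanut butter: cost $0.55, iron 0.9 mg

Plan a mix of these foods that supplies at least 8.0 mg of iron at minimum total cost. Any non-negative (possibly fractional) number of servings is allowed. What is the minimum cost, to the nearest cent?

Cost per mg of iron: peanut butter $0.6111, tempeh $1.0000, broccoli $1.1667, cottage cheese $10.5000.
With no serving limits, use only peanut butter: 8.0 mg / 0.9 mg = 8.889 servings × $0.55 = $4.89.

$4.89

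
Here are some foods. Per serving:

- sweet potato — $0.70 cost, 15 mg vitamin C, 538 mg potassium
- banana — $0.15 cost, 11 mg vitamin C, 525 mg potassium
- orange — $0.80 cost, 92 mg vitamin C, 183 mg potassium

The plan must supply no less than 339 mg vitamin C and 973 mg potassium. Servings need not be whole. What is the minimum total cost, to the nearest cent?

For a min-cost LP with two ≥-constraints, a basic feasible solution has at most two positive variables.
sweet potato only: max(339/15, 973/538) = 22.6 servings → $15.82.
banana only: max(339/11, 973/525) = 30.82 servings → $4.62.
orange only: max(339/92, 973/183) = 5.317 servings → $4.25.
sweet potato + banana with both targets exact would need a negative amount; discard.
sweet potato + orange with both tight: 0.5878 servings and 3.589 servings → $3.28.
banana + orange with both tight: 0.5937 servings and 3.614 servings → $2.98.
So the least-cost plan costs $2.98.

$2.98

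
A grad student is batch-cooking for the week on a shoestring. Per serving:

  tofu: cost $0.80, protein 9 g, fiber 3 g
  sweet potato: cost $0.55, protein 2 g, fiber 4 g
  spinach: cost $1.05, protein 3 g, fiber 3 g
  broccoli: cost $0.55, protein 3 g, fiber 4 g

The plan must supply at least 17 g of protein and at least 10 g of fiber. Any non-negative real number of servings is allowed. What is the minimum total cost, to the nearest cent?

$1.92

Check every corner: each single food scaled to meet both minima, and each pair solved so both constraints bind.
tofu only: max(17/9, 10/3) = 3.333 servings → $2.67.
sweet potato only: max(17/2, 10/4) = 8.5 servings → $4.67.
spinach only: max(17/3, 10/3) = 5.667 servings → $5.95.
broccoli only: max(17/3, 10/4) = 5.667 servings → $3.12.
tofu + sweet potato with both tight: 1.6 servings and 1.3 servings → $2.00.
tofu + spinach with both tight: 1.167 servings and 2.167 servings → $3.21.
tofu + broccoli with both tight: 1.407 servings and 1.444 servings → $1.92.
sweet potato + spinach: the both-tight solution has a negative serving — not a feasible corner.
sweet potato + broccoli: the both-tight solution has a negative serving — not a feasible corner.
spinach + broccoli: intersection lies outside the first quadrant.
The minimum over all feasible corners is $1.92.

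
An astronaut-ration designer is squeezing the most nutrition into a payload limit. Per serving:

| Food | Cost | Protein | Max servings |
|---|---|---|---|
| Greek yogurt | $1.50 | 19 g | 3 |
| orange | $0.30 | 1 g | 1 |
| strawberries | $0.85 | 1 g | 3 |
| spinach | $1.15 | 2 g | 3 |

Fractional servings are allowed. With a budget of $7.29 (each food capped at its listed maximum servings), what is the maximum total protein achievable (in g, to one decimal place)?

62.3 g

Protein per dollar: Greek yogurt 12.67, orange 3.333, spinach 1.739, strawberries 1.176.
Take 3 servings of Greek yogurt: spends $4.50, +57.0 g protein (running total 57.0 g).
Take 1 serving of orange: spends $0.30, +1.0 g protein (running total 58.0 g).
Take 2.165 servings of spinach: spends $2.49, +4.3 g protein (running total 62.3 g).
Filling greedily by protein-per-dollar is optimal for one linear limit, giving 62.3 g.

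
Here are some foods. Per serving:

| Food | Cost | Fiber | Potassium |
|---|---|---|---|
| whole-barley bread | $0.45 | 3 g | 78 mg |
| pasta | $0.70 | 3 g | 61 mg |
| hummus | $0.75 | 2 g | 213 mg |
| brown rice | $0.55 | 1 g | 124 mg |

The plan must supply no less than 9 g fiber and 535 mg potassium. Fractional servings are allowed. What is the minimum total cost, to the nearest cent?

For a min-cost LP with two ≥-constraints, a basic feasible solution has at most two positive variables.
whole-barley bread only: max(9/3, 535/78) = 6.859 servings → $3.09.
pasta only: max(9/3, 535/61) = 8.77 servings → $6.14.
hummus only: max(9/2, 535/213) = 4.5 servings → $3.38.
brown rice only: max(9/1, 535/124) = 9 servings → $4.95.
whole-barley bread + pasta: the both-tight solution has a negative serving — not a feasible corner.
whole-barley bread + hummus with both tight: 1.754 servings and 1.87 servings → $2.19.
whole-barley bread + brown rice with both tight: 1.976 servings and 3.071 servings → $2.58.
pasta + hummus with both tight: 1.638 servings and 2.043 servings → $2.68.
pasta + brown rice with both tight: 1.868 servings and 3.395 servings → $3.18.
hummus + brown rice: intersection lies outside the first quadrant.
The minimum over all feasible corners is $2.19.

$2.19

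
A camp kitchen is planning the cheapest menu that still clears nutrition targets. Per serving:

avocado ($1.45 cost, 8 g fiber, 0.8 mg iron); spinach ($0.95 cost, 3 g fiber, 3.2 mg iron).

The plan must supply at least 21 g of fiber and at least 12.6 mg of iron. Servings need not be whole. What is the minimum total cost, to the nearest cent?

$5.28

With two linear requirements the optimum uses one or two foods; enumerate the corners.
avocado only: max(21/8, 12.6/0.8) = 15.75 servings → $22.84.
spinach only: max(21/3, 12.6/3.2) = 7 servings → $6.65.
avocado + spinach with both tight: 1.267 servings and 3.621 servings → $5.28.
So the least-cost plan costs $5.28.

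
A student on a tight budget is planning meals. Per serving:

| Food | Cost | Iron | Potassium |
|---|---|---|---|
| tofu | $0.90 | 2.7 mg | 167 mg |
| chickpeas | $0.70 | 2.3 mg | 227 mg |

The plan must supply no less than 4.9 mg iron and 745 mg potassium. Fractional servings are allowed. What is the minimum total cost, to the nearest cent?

$2.30

At the optimum either one food covers both requirements or two foods hit both targets exactly; no other combination can be cheaper.
tofu only: max(4.9/2.7, 745/167) = 4.461 servings → $4.01.
chickpeas only: max(4.9/2.3, 745/227) = 3.282 servings → $2.30.
tofu + chickpeas with both targets exact would need a negative amount; discard.
Cheapest feasible corner: $2.30.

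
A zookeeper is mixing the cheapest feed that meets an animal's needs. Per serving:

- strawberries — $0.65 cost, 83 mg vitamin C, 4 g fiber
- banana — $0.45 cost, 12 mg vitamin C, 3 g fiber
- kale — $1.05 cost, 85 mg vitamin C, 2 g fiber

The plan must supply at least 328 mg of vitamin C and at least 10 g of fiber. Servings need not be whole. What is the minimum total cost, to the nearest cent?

$2.57

An LP optimum is at a vertex; with two nutrient constraints at most two foods are used. Check each candidate.
strawberries only: max(328/83, 10/4) = 3.952 servings → $2.57.
banana only: max(328/12, 10/3) = 27.33 servings → $12.30.
kale only: max(328/85, 10/2) = 5 servings → $5.25.
strawberries + banana: intersection lies outside the first quadrant.
strawberries + kale with both tight: 1.115 servings and 2.77 servings → $3.63.
banana + kale with both tight: 0.8398 servings and 3.74 servings → $4.31.
Cheapest feasible corner: $2.57.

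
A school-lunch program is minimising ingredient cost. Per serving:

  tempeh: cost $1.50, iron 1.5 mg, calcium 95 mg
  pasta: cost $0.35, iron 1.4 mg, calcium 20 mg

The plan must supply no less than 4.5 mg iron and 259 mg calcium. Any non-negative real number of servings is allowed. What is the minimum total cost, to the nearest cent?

$4.10

Minimising a linear cost over {iron ≥ 4.5, calcium ≥ 259, servings ≥ 0} — the optimum is at a vertex, using one or two foods.
tempeh only: max(4.5/1.5, 259/95) = 3 servings → $4.50.
pasta only: max(4.5/1.4, 259/20) = 12.95 servings → $4.53.
tempeh + pasta with both tight: 2.647 servings and 0.3786 servings → $4.10.
The minimum over all feasible corners is $4.10.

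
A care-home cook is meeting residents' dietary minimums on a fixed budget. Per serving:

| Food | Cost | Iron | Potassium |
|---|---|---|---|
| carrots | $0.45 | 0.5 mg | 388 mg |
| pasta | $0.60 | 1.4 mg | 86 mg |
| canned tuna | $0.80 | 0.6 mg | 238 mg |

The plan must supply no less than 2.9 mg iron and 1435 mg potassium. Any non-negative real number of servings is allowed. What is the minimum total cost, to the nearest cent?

An LP optimum is at a vertex; with two nutrient constraints at most two foods are used. Check each candidate.
carrots only: max(2.9/0.5, 1435/388) = 5.8 servings → $2.61.
pasta only: max(2.9/1.4, 1435/86) = 16.69 servings → $10.01.
canned tuna only: max(2.9/0.6, 1435/238) = 6.029 servings → $4.82.
carrots + pasta with both tight: 3.518 servings and 0.8151 servings → $2.07.
carrots + canned tuna with both tight: 1.501 servings and 3.583 servings → $3.54.
pasta + canned tuna: the both-tight solution has a negative serving — not a feasible corner.
So the least-cost plan costs $2.07.

$2.07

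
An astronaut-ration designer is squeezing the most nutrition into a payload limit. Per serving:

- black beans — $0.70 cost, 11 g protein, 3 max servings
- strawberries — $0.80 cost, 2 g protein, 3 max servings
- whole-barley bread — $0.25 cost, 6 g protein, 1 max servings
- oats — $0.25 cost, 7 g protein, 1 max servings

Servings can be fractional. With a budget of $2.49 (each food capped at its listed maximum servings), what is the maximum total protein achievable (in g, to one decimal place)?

Protein per dollar: oats 28, whole-barley bread 24, black beans 15.71, strawberries 2.5.
Take 1 serving of oats: spends $0.25, +7.0 g protein (running total 7.0 g).
Take 1 serving of whole-barley bread: spends $0.25, +6.0 g protein (running total 13.0 g).
Take 2.843 servings of black beans: spends $1.99, +31.3 g protein (running total 44.3 g).
Greedy by best ratio exhausts the cost allowance optimally: 44.3 g.

44.3 g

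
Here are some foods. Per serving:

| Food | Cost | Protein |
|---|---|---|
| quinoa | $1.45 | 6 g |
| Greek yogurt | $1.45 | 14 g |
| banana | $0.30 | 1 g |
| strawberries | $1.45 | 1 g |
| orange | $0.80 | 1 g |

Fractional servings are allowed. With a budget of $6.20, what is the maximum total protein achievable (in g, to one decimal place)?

59.9 g

Protein per dollar: Greek yogurt 9.655, quinoa 4.138, banana 3.333, orange 1.25, strawberries 0.6897.
With no serving limits, spend the whole cost allowance on Greek yogurt: $6.20 / $1.45 × 14 g = 59.9 g.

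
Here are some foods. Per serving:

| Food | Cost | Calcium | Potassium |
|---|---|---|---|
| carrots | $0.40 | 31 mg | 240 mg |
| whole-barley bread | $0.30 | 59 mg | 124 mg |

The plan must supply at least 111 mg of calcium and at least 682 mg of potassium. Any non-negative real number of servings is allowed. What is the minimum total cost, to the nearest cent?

$1.19

For a min-cost LP with two ≥-constraints, a basic feasible solution has at most two positive variables.
carrots only: max(111/31, 682/240) = 3.581 servings → $1.43.
whole-barley bread only: max(111/59, 682/124) = 5.5 servings → $1.65.
carrots + whole-barley bread with both tight: 2.566 servings and 0.533 servings → $1.19.
So the least-cost plan costs $1.19.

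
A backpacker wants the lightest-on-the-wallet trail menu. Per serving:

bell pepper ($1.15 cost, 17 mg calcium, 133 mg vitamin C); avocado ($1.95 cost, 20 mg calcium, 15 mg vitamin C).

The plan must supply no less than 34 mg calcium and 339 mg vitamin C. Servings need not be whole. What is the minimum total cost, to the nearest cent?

This is a tiny linear program; its minimum lies at a vertex of the feasible set. List the vertices and price them.
bell pepper only: max(34/17, 339/133) = 2.549 servings → $2.93.
avocado only: max(34/20, 339/15) = 22.6 servings → $44.07.
bell pepper + avocado with both targets exact would need a negative amount; discard.
Cheapest feasible corner: $2.93.

$2.93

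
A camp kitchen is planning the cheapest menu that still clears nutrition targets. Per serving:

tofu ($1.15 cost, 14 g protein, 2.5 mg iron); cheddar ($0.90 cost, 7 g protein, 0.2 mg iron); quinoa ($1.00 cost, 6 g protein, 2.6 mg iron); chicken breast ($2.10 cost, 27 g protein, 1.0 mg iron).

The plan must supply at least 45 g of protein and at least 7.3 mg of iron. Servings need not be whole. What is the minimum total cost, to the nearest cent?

Minimising a linear cost over {protein ≥ 45, iron ≥ 7.3, servings ≥ 0} — the optimum is at a vertex, using one or two foods.
tofu only: max(45/14, 7.3/2.5) = 3.214 servings → $3.70.
cheddar only: max(45/7, 7.3/0.2) = 36.5 servings → $32.85.
quinoa only: max(45/6, 7.3/2.6) = 7.5 servings → $7.50.
chicken breast only: max(45/27, 7.3/1.0) = 7.3 servings → $15.33.
tofu + cheddar with both tight: 2.864 servings and 0.7007 servings → $3.92.
tofu + quinoa: intersection lies outside the first quadrant.
tofu + chicken breast with both tight: 2.843 servings and 0.1925 servings → $3.67.
cheddar + quinoa with both tight: 4.306 servings and 2.476 servings → $6.35.
cheddar + chicken breast with both targets exact would need a negative amount; discard.
quinoa + chicken breast with both tight: 2.369 servings and 1.14 servings → $4.76.
So the least-cost plan costs $3.67.

$3.67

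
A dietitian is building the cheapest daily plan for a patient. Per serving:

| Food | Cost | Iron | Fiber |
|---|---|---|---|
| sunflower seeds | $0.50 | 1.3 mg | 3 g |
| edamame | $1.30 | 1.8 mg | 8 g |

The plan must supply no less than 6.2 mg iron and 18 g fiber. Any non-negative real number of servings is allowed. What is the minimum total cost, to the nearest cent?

Two binding constraints pin down two serving amounts, so the optimal mix uses at most two foods. The candidates are each food alone (scaled to the tighter of iron/fiber) and each pair with both constraints tight.
sunflower seeds only: max(6.2/1.3, 18/3) = 6 servings → $3.00.
edamame only: max(6.2/1.8, 18/8) = 3.444 servings → $4.48.
sunflower seeds + edamame with both tight: 3.44 servings and 0.96 servings → $2.97.
The minimum over all feasible corners is $2.97.

$2.97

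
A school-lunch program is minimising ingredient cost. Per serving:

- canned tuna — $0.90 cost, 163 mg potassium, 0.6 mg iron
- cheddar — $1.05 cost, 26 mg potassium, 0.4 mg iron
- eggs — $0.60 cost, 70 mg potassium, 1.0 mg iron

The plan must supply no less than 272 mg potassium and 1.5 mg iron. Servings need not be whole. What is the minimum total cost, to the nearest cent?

$1.65

An LP optimum is at a vertex; with two nutrient constraints at most two foods are used. Check each candidate.
canned tuna only: max(272/163, 1.5/0.6) = 2.5 servings → $2.25.
cheddar only: max(272/26, 1.5/0.4) = 10.46 servings → $10.98.
eggs only: max(272/70, 1.5/1.0) = 3.886 servings → $2.33.
canned tuna + cheddar with both tight: 1.407 servings and 1.639 servings → $2.99.
canned tuna + eggs with both tight: 1.38 servings and 0.6719 servings → $1.65.
cheddar + eggs: the both-tight solution has a negative serving — not a feasible corner.
Cheapest feasible corner: $1.65.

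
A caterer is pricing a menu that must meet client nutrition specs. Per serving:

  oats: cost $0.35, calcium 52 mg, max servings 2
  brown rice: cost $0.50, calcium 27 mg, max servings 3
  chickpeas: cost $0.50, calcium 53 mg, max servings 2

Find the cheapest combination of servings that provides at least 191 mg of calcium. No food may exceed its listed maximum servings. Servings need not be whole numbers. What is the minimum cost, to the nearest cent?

$1.52

Cost per mg of calcium: oats $0.0067, chickpeas $0.0094, brown rice $0.0185.
Take 2 servings of oats: +104.0 mg calcium for $0.70 (total $0.70, still need 87.0 mg).
Take 1.642 servings of chickpeas: +87.0 mg calcium for $0.82 (total $1.52, still need 0.0 mg).
Filling from the cheapest source first is optimal under one linear minimum: $1.52.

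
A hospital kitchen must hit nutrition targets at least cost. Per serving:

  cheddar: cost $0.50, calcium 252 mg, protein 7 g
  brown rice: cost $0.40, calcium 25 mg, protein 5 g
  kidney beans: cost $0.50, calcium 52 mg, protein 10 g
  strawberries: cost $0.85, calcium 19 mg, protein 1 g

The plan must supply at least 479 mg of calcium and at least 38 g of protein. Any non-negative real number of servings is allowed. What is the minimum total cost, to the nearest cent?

$2.10

An LP optimum is at a vertex; with two nutrient constraints at most two foods are used. Check each candidate.
cheddar only: max(479/252, 38/7) = 5.429 servings → $2.71.
brown rice only: max(479/25, 38/5) = 19.16 servings → $7.66.
kidney beans only: max(479/52, 38/10) = 9.212 servings → $4.61.
strawberries only: max(479/19, 38/1) = 38 servings → $32.30.
cheddar + brown rice with both tight: 1.332 servings and 5.735 servings → $2.96.
cheddar + kidney beans with both tight: 1.305 servings and 2.886 servings → $2.10.
cheddar + strawberries: intersection lies outside the first quadrant.
brown rice + kidney beans: the both-tight solution has a negative serving — not a feasible corner.
brown rice + strawberries with both tight: 3.471 servings and 20.64 servings → $18.93.
kidney beans + strawberries with both tight: 1.761 servings and 20.39 servings → $18.21.
So the least-cost plan costs $2.10.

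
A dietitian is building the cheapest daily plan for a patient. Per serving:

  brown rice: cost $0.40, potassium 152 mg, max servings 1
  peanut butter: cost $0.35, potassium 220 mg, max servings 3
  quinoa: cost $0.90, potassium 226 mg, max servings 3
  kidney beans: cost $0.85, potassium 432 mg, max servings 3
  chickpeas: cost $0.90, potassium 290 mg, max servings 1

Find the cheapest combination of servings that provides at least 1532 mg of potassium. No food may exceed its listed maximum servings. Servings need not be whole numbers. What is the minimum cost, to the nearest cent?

$2.77

Cost per mg of potassium: peanut butter $0.0016, kidney beans $0.0020, brown rice $0.0026, chickpeas $0.0031, quinoa $0.0040.
Take 3 servings of peanut butter: +660.0 mg potassium for $1.05 (total $1.05, still need 872.0 mg).
Take 2.019 servings of kidney beans: +872.0 mg potassium for $1.72 (total $2.77, still need 0.0 mg).
Greedy by cheapest-per-mg is optimal for a single linear constraint, so the minimum cost is $2.77.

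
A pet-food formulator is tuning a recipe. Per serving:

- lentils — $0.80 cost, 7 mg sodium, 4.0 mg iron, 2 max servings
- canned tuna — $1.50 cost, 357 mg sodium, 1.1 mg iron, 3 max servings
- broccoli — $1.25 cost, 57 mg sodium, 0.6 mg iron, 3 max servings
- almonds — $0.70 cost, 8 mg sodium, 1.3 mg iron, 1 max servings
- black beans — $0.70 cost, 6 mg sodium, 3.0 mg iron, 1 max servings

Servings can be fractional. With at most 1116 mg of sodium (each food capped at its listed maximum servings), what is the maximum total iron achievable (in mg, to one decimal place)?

16.9 mg

Iron per mg sodium: lentils 0.5714, black beans 0.5, almonds 0.1625, broccoli 0.01053, canned tuna 0.003081.
Take 2 servings of lentils: uses 14 mg sodium, +8.0 mg iron (running total 8.0 mg).
Take 1 serving of black beans: uses 6 mg sodium, +3.0 mg iron (running total 11.0 mg).
Take 1 serving of almonds: uses 8 mg sodium, +1.3 mg iron (running total 12.3 mg).
Take 3 servings of broccoli: uses 171 mg sodium, +1.8 mg iron (running total 14.1 mg).
Take 2.569 servings of canned tuna: uses 917 mg sodium, +2.8 mg iron (running total 16.9 mg).
Greedy by best ratio exhausts the sodium allowance optimally: 16.9 mg.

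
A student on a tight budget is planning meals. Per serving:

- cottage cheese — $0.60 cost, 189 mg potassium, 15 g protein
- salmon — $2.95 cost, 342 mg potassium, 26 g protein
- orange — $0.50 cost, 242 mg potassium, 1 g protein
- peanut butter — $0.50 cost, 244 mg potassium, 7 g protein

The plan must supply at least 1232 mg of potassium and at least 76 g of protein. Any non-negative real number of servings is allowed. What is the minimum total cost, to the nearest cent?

$3.43

For a min-cost LP with two ≥-constraints, a basic feasible solution has at most two positive variables.
cottage cheese only: max(1232/189, 76/15) = 6.519 servings → $3.91.
salmon only: max(1232/342, 76/26) = 3.602 servings → $10.63.
orange only: max(1232/242, 76/1) = 76 servings → $38.00.
peanut butter only: max(1232/244, 76/7) = 10.86 servings → $5.43.
cottage cheese + salmon: the both-tight solution has a negative serving — not a feasible corner.
cottage cheese + orange with both tight: 4.987 servings and 1.196 servings → $3.59.
cottage cheese + peanut butter with both tight: 4.245 servings and 1.761 servings → $3.43.
salmon + orange with both tight: 2.884 servings and 1.015 servings → $9.02.
salmon + peanut butter with both tight: 2.511 servings and 1.529 servings → $8.17.
orange + peanut butter with both targets exact would need a negative amount; discard.
So the least-cost plan costs $3.43.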